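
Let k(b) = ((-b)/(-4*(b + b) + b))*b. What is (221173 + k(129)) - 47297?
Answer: 1217261/7 ≈ 1.7389e+5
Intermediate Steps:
k(b) = b/7 (k(b) = ((-b)/(-8*b + b))*b = ((-b)/((-7*b)))*b = ((-b)*(-1/(7*b)))*b = b/7)
(221173 + k(129)) - 47297 = (221173 + (⅐)*129) - 47297 = (221173 + 129/7) - 47297 = 1548340/7 - 47297 = 1217261/7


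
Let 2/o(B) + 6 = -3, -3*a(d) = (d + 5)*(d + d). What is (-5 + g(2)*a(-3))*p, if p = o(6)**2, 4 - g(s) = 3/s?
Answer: 20/81 ≈ 0.24691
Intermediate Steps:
a(d) = -2*d*(5 + d)/3 (a(d) = -(d + 5)*(d + d)/3 = -(5 + d)*2*d/3 = -2*d*(5 + d)/3)
g(s) = 4 - 3/s
o(B) = -2/9 (o(B) = 2/(-6 - 3) = 2/(-9) = 2*(-1/9) = -2/9)
p = 4/81 (p = (-2/9)**2 = 4/81 ≈ 0.049383)
(-5 + g(2)*a(-3))*p = (-5 + (4 - 3/2)*(-2/3*(-3)*(5 - 3)))*(4/81) = (-5 + (4 - 3*1/2)*(-2/3*(-3)*2))*(4/81) = (-5 + (4 - 3/2)*4)*(4/81) = (-5 + (5/2)*4)*(4/81) = (-5 + 10)*(4/81) = 5*(4/81) = 20/81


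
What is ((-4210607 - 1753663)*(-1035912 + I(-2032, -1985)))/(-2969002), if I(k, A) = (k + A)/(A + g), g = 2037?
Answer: -12357839208195/5938004 ≈ -2.0811e+6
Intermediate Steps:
I(k, A) = (A + k)/(2037 + A) (I(k, A) = (k + A)/(A + 2037) = (A + k)/(2037 + A))
((-4210607 - 1753663)*(-1035912 + I(-2032, -1985)))/(-2969002) = ((-4210607 - 1753663)*(-1035912 + (-1985 - 2032)/(2037 - 1985)))/(-2969002) = -5964270*(-1035912 - 4017/52)*(-1/2969002) = -5964270*(-1035912 + (1/52)*(-4017))*(-1/2969002) = -5964270*(-1035912 - 309/4)*(-1/2969002) = -5964270*(-4143957/4)*(-1/2969002) = (12357839208195/2)*(-1/2969002) = -12357839208195/5938004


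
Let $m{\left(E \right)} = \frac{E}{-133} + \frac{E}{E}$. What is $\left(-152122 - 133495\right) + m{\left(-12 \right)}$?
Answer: $- \frac{37986916}{133} \approx -2.8562 \cdot 10^{5}$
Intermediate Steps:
$m{\left(E \right)} = 1 - \frac{E}{133}$ ($m{\left(E \right)} = E \left(- \frac{1}{133}\right) + 1 = - \frac{E}{133} + 1 = 1 - \frac{E}{133}$)
$\left(-152122 - 133495\right) + m{\left(-12 \right)} = \left(-152122 - 133495\right) + \left(1 - - \frac{12}{133}\right) = \left(-152122 - 133495\right) + \left(1 + \frac{12}{133}\right) = -285617 + \frac{145}{133} = - \frac{37986916}{133}$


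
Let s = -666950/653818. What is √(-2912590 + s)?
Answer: 3*I*√34585236595986285/326909 ≈ 1706.6*I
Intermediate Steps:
s = -333475/326909 (s = -666950*1/653818 = -333475/326909 ≈ -1.0201)
√(-2912590 + s) = √(-2912590 - 333475/326909) = √(-952152217785/326909) = 3*I*√34585236595986285/326909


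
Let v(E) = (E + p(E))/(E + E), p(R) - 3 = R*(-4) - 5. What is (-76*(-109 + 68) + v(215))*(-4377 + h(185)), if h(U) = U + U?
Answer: -5366306631/430 ≈ -1.2480e+7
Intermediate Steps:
p(R) = -2 - 4*R (p(R) = 3 + (R*(-4) - 5) = 3 + (-4*R - 5) = 3 + (-5 - 4*R) = -2 - 4*R)
h(U) = 2*U
v(E) = (-2 - 3*E)/(2*E) (v(E) = (E + (-2 - 4*E))/(E + E) = (-2 - 3*E)/((2*E)) = (-2 - 3*E)*(1/(2*E)) = (-2 - 3*E)/(2*E))
(-76*(-109 + 68) + v(215))*(-4377 + h(185)) = (-76*(-109 + 68) + (-3/2 - 1/215))*(-4377 + 2*185) = (-76*(-41) + (-3/2 - 1*1/215))*(-4377 + 370) = (3116 + (-3/2 - 1/215))*(-4007) = (3116 - 647/430)*(-4007) = (1339233/430)*(-4007) = -5366306631/430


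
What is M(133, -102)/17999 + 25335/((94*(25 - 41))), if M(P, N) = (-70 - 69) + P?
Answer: -456013689/27070496 ≈ -16.845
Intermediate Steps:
M(P, N) = -139 + P
M(133, -102)/17999 + 25335/((94*(25 - 41))) = (-139 + 133)/17999 + 25335/((94*(25 - 41))) = -6*1/17999 + 25335/((94*(-16))) = -6/17999 + 25335/(-1504) = -6/17999 + 25335*(-1/1504) = -6/17999 - 25335/1504 = -456013689/27070496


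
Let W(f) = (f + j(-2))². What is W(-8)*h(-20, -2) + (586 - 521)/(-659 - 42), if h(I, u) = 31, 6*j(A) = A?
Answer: 13581290/6309 ≈ 2152.7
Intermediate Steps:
j(A) = A/6
W(f) = (-⅓ + f)² (W(f) = (f + (⅙)*(-2))² = (f - ⅓)² = (-⅓ + f)²)
W(-8)*h(-20, -2) + (586 - 521)/(-659 - 42) = ((-1 + 3*(-8))²/9)*31 + (586 - 521)/(-659 - 42) = ((-1 - 24)²/9)*31 + 65/(-701) = ((⅑)*(-25)²)*31 + 65*(-1/701) = ((⅑)*625)*31 - 65/701 = (625/9)*31 - 65/701 = 19375/9 - 65/701 = 13581290/6309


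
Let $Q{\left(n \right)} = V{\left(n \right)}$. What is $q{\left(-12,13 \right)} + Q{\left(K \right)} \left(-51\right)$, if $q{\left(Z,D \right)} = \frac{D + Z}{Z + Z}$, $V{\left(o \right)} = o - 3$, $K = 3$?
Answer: $- \frac{1}{24} \approx -0.041667$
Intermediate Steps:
$V{\left(o \right)} = -3 + o$ ($V{\left(o \right)} = o - 3 = -3 + o$)
$Q{\left(n \right)} = -3 + n$
$q{\left(Z,D \right)} = \frac{D + Z}{2 Z}$
$q{\left(-12,13 \right)} + Q{\left(K \right)} \left(-51\right) = \frac{13 - 12}{2 \left(-12\right)} + \left(-3 + 3\right) \left(-51\right) = \frac{1}{2} \left(- \frac{1}{12}\right) 1 + 0 \left(-51\right) = - \frac{1}{24} + 0 = - \frac{1}{24}$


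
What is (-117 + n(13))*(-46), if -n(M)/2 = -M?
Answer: 4186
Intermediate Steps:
n(M) = 2*M (n(M) = -(-2)*M = 2*M)
(-117 + n(13))*(-46) = (-117 + 2*13)*(-46) = (-117 + 26)*(-46) = -91*(-46) = 4186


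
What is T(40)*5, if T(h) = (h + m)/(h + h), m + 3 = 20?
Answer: 57/16 ≈ 3.5625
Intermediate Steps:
m = 17 (m = -3 + 20 = 17)
T(h) = (17 + h)/(2*h) (T(h) = (h + 17)/(h + h) = (17 + h)/((2*h)) = (17 + h)*(1/(2*h)) = (17 + h)/(2*h))
T(40)*5 = ((½)*(17 + 40)/40)*5 = ((½)*(1/40)*57)*5 = (57/80)*5 = 57/16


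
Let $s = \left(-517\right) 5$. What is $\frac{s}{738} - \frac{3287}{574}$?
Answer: $- \frac{23839}{2583} \approx -9.2292$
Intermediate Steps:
$s = -2585$
$\frac{s}{738} - \frac{3287}{574} = - \frac{2585}{738} - \frac{3287}{574} = - \frac{23839}{2583}$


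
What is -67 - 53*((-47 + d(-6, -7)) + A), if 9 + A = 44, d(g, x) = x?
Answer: 940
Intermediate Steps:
A = 35 (A = -9 + 44 = 35)
-67 - 53*((-47 + d(-6, -7)) + A) = -67 - 53*((-47 - 7) + 35) = -67 - 53*(-54 + 35) = -67 - 53*(-19) = -67 + 1007 = 940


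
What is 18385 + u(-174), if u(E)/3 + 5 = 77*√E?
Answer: 18370 + 231*I*√174 ≈ 18370.0 + 3047.1*I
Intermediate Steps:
u(E) = -15 + 231*√E (u(E) = -15 + 3*(77*√E) = -15 + 231*√E)
18385 + u(-174) = 18385 + (-15 + 231*√(-174)) = 18385 + (-15 + 231*(I*√174)) = 18385 + (-15 + 231*I*√174) = 18370 + 231*I*√174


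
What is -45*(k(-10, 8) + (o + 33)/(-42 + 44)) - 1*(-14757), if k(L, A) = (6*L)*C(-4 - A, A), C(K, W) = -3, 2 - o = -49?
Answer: 4767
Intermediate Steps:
o = 51 (o = 2 - 1*(-49) = 2 + 49 = 51)
k(L, A) = -18*L (k(L, A) = (6*L)*(-3) = -18*L)
-45*(k(-10, 8) + (o + 33)/(-42 + 44)) - 1*(-14757) = -45*(-18*(-10) + (51 + 33)/(-42 + 44)) - 1*(-14757) = -45*(180 + 84/2) + 14757 = -45*(180 + 84*(½)) + 14757 = -45*(180 + 42) + 14757 = -45*222 + 14757 = -9990 + 14757 = 4767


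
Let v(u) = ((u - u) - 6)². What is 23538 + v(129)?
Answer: 23574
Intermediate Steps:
v(u) = 36 (v(u) = (0 - 6)² = (-6)² = 36)
23538 + v(129) = 23538 + 36 = 23574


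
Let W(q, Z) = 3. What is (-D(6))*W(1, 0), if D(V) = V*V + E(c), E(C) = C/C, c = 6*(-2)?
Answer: -111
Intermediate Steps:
c = -12
E(C) = 1
D(V) = 1 + V² (D(V) = V*V + 1 = V² + 1 = 1 + V²)
(-D(6))*W(1, 0) = -(1 + 6²)*3 = -(1 + 36)*3 = -1*37*3 = -37*3 = -111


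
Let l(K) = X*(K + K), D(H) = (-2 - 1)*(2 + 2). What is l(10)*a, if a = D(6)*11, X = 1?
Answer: -2640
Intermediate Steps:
D(H) = -12 (D(H) = -3*4 = -12)
l(K) = 2*K (l(K) = 1*(K + K) = 1*(2*K) = 2*K)
a = -132 (a = -12*11 = -132)
l(10)*a = (2*10)*(-132) = 20*(-132) = -2640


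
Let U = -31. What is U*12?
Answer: -372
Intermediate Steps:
U*12 = -31*12 = -372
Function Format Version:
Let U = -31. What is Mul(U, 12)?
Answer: -372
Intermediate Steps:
Mul(U, 12) = Mul(-31, 12) = -372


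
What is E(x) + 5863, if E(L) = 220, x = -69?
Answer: 6083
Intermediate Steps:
E(x) + 5863 = 220 + 5863 = 6083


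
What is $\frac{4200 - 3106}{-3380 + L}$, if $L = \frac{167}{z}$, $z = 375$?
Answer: $- \frac{410250}{1267333} \approx -0.32371$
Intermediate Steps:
$L = \frac{167}{375} \approx 0.44533$
$\frac{4200 - 3106}{-3380 + L} = \frac{4200 - 3106}{-3380 + \frac{167}{375}} = \frac{1094}{- \frac{1267333}{375}} = 1094 \left(- \frac{375}{1267333}\right) = - \frac{410250}{1267333}$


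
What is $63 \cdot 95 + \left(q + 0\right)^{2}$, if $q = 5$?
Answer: $6010$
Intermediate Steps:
$63 \cdot 95 + \left(q + 0\right)^{2} = 63 \cdot 95 + \left(5 + 0\right)^{2} = 5985 + 5^{2} = 5985 + 25 = 6010$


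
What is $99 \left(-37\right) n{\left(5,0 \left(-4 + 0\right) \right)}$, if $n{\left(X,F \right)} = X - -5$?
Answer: $-36630$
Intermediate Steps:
$n{\left(X,F \right)} = 5 + X$ ($n{\left(X,F \right)} = X + 5 = 5 + X$)
$99 \left(-37\right) n{\left(5,0 \left(-4 + 0\right) \right)} = 99 \left(-37\right) \left(5 + 5\right) = \left(-3663\right) 10 = -36630$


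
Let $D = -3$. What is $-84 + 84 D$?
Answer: $-336$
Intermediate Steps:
$-84 + 84 D = -84 + 84 \left(-3\right) = -84 - 252 = -336$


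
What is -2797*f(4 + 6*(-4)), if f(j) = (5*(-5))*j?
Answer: -1398500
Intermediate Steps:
f(j) = -25*j
-2797*f(4 + 6*(-4)) = -(-69925)*(4 + 6*(-4)) = -(-69925)*(4 - 24) = -(-69925)*(-20) = -2797*500 = -1398500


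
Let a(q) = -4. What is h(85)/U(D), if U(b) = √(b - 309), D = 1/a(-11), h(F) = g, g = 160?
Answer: -320*I*√1237/1237 ≈ -9.0984*I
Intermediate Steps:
h(F) = 160
D = -¼ (D = 1/(-4) = -¼ ≈ -0.25000)
U(b) = √(-309 + b)
h(85)/U(D) = 160/(√(-309 - ¼)) = 160/(√(-1237/4)) = 160/((I*√1237/2)) = 160*(-2*I*√1237/1237) = -320*I*√1237/1237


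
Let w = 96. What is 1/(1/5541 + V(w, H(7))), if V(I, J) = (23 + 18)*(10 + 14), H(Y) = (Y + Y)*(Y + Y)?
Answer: 5541/5452345 ≈ 0.0010163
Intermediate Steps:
H(Y) = 4*Y**2 (H(Y) = (2*Y)*(2*Y) = 4*Y**2)
V(I, J) = 984 (V(I, J) = 41*24 = 984)
1/(1/5541 + V(w, H(7))) = 1/(1/5541 + 984) = 1/(5452345/5541) = 5541/5452345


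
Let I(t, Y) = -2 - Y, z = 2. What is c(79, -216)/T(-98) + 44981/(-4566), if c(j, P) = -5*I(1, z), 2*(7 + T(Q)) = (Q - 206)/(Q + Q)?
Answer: -3638777/278526 ≈ -13.064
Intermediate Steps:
T(Q) = -7 + (-206 + Q)/(4*Q) (T(Q) = -7 + ((Q - 206)/(Q + Q))/2 = -7 + ((-206 + Q)/((2*Q)))/2 = -7 + ((-206 + Q)*(1/(2*Q)))/2 = -7 + ((-206 + Q)/(2*Q))/2 = -7 + (-206 + Q)/(4*Q))
c(j, P) = 20 (c(j, P) = -5*(-2 - 1*2) = -5*(-2 - 2) = -5*(-4) = 20)
c(79, -216)/T(-98) + 44981/(-4566) = 20/(((¼)*(-206 - 27*(-98))/(-98))) + 44981/(-4566) = 20/(((¼)*(-1/98)*(-206 + 2646))) + 44981*(-1/4566) = 20/(((¼)*(-1/98)*2440)) - 44981/4566 = 20/(-305/49) - 44981/4566 = 20*(-49/305) - 44981/4566 = -196/61 - 44981/4566 = -3638777/278526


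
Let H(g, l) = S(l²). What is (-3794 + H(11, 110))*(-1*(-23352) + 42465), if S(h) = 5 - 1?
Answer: -249446430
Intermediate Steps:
S(h) = 4
H(g, l) = 4
(-3794 + H(11, 110))*(-1*(-23352) + 42465) = (-3794 + 4)*(-1*(-23352) + 42465) = -3790*(23352 + 42465) = -3790*65817 = -249446430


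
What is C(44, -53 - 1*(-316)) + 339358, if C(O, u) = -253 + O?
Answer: 339149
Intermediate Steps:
C(44, -53 - 1*(-316)) + 339358 = (-253 + 44) + 339358 = -209 + 339358 = 339149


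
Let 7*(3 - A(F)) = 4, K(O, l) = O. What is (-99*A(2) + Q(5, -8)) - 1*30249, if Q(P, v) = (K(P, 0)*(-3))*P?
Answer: -213951/7 ≈ -30564.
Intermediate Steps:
A(F) = 17/7 (A(F) = 3 - ⅐*4 = 3 - 4/7 = 17/7)
Q(P, v) = -3*P² (Q(P, v) = (P*(-3))*P = (-3*P)*P = -3*P²)
(-99*A(2) + Q(5, -8)) - 1*30249 = (-99*17/7 - 3*5²) - 1*30249 = (-1683/7 - 3*25) - 30249 = (-1683/7 - 75) - 30249 = -2208/7 - 30249 = -213951/7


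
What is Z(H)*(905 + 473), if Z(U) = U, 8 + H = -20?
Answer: -38584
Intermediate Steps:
H = -28 (H = -8 - 20 = -28)
Z(H)*(905 + 473) = -28*(905 + 473) = -28*1378 = -38584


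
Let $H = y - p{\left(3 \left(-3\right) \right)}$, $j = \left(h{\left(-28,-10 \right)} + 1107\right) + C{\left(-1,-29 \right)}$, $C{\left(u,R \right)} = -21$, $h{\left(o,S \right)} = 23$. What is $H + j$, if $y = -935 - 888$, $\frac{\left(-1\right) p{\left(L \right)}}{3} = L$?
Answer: $-741$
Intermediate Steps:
$p{\left(L \right)} = - 3 L$
$y = -1823$ ($y = -935 - 888 = -1823$)
$j = 1109$ ($j = \left(23 + 1107\right) - 21 = 1130 - 21 = 1109$)
$H = -1850$ ($H = -1823 - - 3 \cdot 3 \left(-3\right) = -1823 - \left(-3\right) \left(-9\right) = -1823 - 27 = -1850$)
$H + j = -1850 + 1109 = -741$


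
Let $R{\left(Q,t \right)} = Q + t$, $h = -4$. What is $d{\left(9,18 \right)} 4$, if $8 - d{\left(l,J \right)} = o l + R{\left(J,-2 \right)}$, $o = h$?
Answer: $112$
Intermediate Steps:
$o = -4$
$d{\left(l,J \right)} = 10 - J + 4 l$ ($d{\left(l,J \right)} = 8 - \left(- 4 l + \left(J - 2\right)\right) = 8 - \left(- 4 l + \left(-2 + J\right)\right) = 8 - \left(-2 + J - 4 l\right) = 8 + \left(2 - J + 4 l\right) = 10 - J + 4 l$)
$d{\left(9,18 \right)} 4 = \left(10 - 18 + 4 \cdot 9\right) 4 = \left(10 - 18 + 36\right) 4 = 28 \cdot 4 = 112$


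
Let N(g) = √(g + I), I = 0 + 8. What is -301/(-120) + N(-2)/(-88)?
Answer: 301/120 - √6/88 ≈ 2.4805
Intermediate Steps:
I = 8
N(g) = √(8 + g) (N(g) = √(g + 8) = √(8 + g))
-301/(-120) + N(-2)/(-88) = -301/(-120) + √(8 - 2)/(-88) = -301*(-1/120) + √6*(-1/88) = 301/120 - √6/88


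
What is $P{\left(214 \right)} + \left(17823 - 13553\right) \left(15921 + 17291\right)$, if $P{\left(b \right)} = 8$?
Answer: $141815248$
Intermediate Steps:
$P{\left(214 \right)} + \left(17823 - 13553\right) \left(15921 + 17291\right) = 8 + \left(17823 - 13553\right) \left(15921 + 17291\right) = 8 + 4270 \cdot 33212 = 8 + 141815240 = 141815248$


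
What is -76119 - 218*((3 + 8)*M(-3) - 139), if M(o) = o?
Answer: -38623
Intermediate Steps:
-76119 - 218*((3 + 8)*M(-3) - 139) = -76119 - 218*((3 + 8)*(-3) - 139) = -76119 - 218*(11*(-3) - 139) = -76119 - 218*(-33 - 139) = -76119 - 218*(-172) = -76119 - 1*(-37496) = -76119 + 37496 = -38623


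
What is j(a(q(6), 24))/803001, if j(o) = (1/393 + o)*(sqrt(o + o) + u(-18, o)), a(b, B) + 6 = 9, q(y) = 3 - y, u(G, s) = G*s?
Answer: -7080/35064377 + 1180*sqrt(6)/315579393 ≈ -0.00019276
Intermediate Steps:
a(b, B) = 3 (a(b, B) = -6 + 9 = 3)
j(o) = (1/393 + o)*(-18*o + sqrt(2)*sqrt(o)) (j(o) = (1/393 + o)*(sqrt(o + o) - 18*o) = (1/393 + o)*(sqrt(2*o) - 18*o) = (1/393 + o)*(sqrt(2)*sqrt(o) - 18*o) = (1/393 + o)*(-18*o + sqrt(2)*sqrt(o)))
j(a(q(6), 24))/803001 = (-18*3**2 - 6/131*3 + sqrt(2)*3**(3/2) + sqrt(2)*sqrt(3)/393)/803001 = (-18*9 - 18/131 + sqrt(2)*(3*sqrt(3)) + sqrt(6)/393)*(1/803001) = (-162 - 18/131 + 3*sqrt(6) + sqrt(6)/393)*(1/803001) = (-21240/131 + 1180*sqrt(6)/393)*(1/803001) = -7080/35064377 + 1180*sqrt(6)/315579393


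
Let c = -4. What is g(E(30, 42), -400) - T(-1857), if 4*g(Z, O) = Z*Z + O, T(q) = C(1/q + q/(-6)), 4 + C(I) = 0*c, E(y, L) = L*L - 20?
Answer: 760288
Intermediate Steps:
E(y, L) = -20 + L**2 (E(y, L) = L**2 - 20 = -20 + L**2)
C(I) = -4 (C(I) = -4 + 0*(-4) = -4 + 0 = -4)
T(q) = -4
g(Z, O) = O/4 + Z**2/4 (g(Z, O) = (Z*Z + O)/4 = (Z**2 + O)/4 = (O + Z**2)/4 = O/4 + Z**2/4)
g(E(30, 42), -400) - T(-1857) = ((1/4)*(-400) + (-20 + 42**2)**2/4) - 1*(-4) = (-100 + (-20 + 1764)**2/4) + 4 = (-100 + (1/4)*1744**2) + 4 = (-100 + (1/4)*3041536) + 4 = (-100 + 760384) + 4 = 760284 + 4 = 760288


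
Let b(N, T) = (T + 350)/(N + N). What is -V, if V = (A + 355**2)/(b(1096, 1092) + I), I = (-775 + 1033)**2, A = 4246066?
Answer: -4791811736/72954865 ≈ -65.682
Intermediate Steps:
b(N, T) = (350 + T)/(2*N) (b(N, T) = (350 + T)/((2*N)) = (350 + T)*(1/(2*N)) = (350 + T)/(2*N))
I = 66564 (I = 258**2 = 66564)
V = 4791811736/72954865 (V = (4246066 + 355**2)/((1/2)*(350 + 1092)/1096 + 66564) = (4246066 + 126025)/((1/2)*(1/1096)*1442 + 66564) = 4372091/(721/1096 + 66564) = 4372091/(72954865/1096) = 4372091*(1096/72954865) = 4791811736/72954865 ≈ 65.682)
-V = -1*4791811736/72954865 = -4791811736/72954865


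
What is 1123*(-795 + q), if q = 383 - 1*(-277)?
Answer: -151605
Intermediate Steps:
q = 660 (q = 383 + 277 = 660)
1123*(-795 + q) = 1123*(-795 + 660) = 1123*(-135) = -151605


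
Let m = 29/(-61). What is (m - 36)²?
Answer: 4950625/3721 ≈ 1330.5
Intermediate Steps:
m = -29/61 (m = 29*(-1/61) = -29/61 ≈ -0.47541)
(m - 36)² = (-29/61 - 36)² = (-2225/61)² = 4950625/3721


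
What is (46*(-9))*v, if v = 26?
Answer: -10764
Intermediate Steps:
(46*(-9))*v = (46*(-9))*26 = -414*26 = -10764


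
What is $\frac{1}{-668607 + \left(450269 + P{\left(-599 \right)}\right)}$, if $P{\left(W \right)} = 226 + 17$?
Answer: $- \frac{1}{218095} \approx -4.5852 \cdot 10^{-6}$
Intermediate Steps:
$P{\left(W \right)} = 243$
$\frac{1}{-668607 + \left(450269 + P{\left(-599 \right)}\right)} = \frac{1}{-668607 + \left(450269 + 243\right)} = \frac{1}{-668607 + 450512} = \frac{1}{-218095} = - \frac{1}{218095}$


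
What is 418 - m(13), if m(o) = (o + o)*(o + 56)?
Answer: -1376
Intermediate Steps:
m(o) = 2*o*(56 + o) (m(o) = (2*o)*(56 + o) = 2*o*(56 + o))
418 - m(13) = 418 - 2*13*(56 + 13) = 418 - 2*13*69 = 418 - 1*1794 = 418 - 1794 = -1376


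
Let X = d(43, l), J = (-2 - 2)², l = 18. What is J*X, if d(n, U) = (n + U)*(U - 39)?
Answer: -20496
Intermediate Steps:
d(n, U) = (-39 + U)*(U + n) (d(n, U) = (U + n)*(-39 + U) = (-39 + U)*(U + n))
J = 16 (J = (-4)² = 16)
X = -1281 (X = 18² - 39*18 - 39*43 + 18*43 = 324 - 702 - 1677 + 774 = -1281)
J*X = 16*(-1281) = -20496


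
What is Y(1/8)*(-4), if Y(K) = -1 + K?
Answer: 7/2 ≈ 3.5000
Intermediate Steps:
Y(1/8)*(-4) = (-1 + 1/8)*(-4) = (-1 + ⅛)*(-4) = -7/8*(-4) = 7/2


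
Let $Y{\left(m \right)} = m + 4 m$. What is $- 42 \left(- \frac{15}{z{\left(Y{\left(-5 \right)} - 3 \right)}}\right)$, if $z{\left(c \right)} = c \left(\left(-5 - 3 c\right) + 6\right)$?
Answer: $- \frac{9}{34} \approx -0.26471$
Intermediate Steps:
$Y{\left(m \right)} = 5 m$
$z{\left(c \right)} = c \left(1 - 3 c\right)$
$- 42 \left(- \frac{15}{z{\left(Y{\left(-5 \right)} - 3 \right)}}\right) = - 42 \left(- \frac{15}{\left(5 \left(-5\right) - 3\right) \left(1 - 3 \left(5 \left(-5\right) - 3\right)\right)}\right) = - 42 \left(- \frac{15}{\left(-25 - 3\right) \left(1 - 3 \left(-25 - 3\right)\right)}\right) = - 42 \left(- \frac{15}{\left(-28\right) \left(1 - -84\right)}\right) = - 42 \left(- \frac{15}{\left(-28\right) \left(1 + 84\right)}\right) = - 42 \left(- \frac{15}{\left(-28\right) 85}\right) = - 42 \left(- \frac{15}{-2380}\right) = - 42 \left(\left(-15\right) \left(- \frac{1}{2380}\right)\right) = \left(-42\right) \frac{3}{476} = - \frac{9}{34}$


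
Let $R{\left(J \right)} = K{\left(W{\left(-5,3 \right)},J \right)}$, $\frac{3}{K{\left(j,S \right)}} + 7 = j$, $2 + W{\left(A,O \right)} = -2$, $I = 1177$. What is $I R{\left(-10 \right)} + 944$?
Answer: $623$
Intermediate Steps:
$W{\left(A,O \right)} = -4$ ($W{\left(A,O \right)} = -2 - 2 = -4$)
$K{\left(j,S \right)} = \frac{3}{-7 + j}$
$R{\left(J \right)} = - \frac{3}{11}$ ($R{\left(J \right)} = \frac{3}{-7 - 4} = \frac{3}{-11} = 3 \left(- \frac{1}{11}\right) = - \frac{3}{11}$)
$I R{\left(-10 \right)} + 944 = 1177 \left(- \frac{3}{11}\right) + 944 = -321 + 944 = 623$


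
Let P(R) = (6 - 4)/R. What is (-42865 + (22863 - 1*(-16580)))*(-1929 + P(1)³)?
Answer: 6573662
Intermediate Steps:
P(R) = 2/R
(-42865 + (22863 - 1*(-16580)))*(-1929 + P(1)³) = (-42865 + (22863 - 1*(-16580)))*(-1929 + (2/1)³) = (-42865 + (22863 + 16580))*(-1929 + (2*1)³) = (-42865 + 39443)*(-1929 + 2³) = -3422*(-1929 + 8) = -3422*(-1921) = 6573662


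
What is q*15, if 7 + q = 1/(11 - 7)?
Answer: -405/4 ≈ -101.25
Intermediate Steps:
q = -27/4 (q = -7 + 1/(11 - 7) = -7 + 1/4 = -27/4 ≈ -6.7500)
q*15 = -27/4*15 = -405/4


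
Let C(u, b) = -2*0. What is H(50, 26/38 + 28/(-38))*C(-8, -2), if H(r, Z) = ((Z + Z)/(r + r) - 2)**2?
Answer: 0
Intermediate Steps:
C(u, b) = 0
H(r, Z) = (-2 + Z/r)**2 (H(r, Z) = ((2*Z)/((2*r)) - 2)**2 = ((2*Z)*(1/(2*r)) - 2)**2 = (Z/r - 2)**2 = (-2 + Z/r)**2)
H(50, 26/38 + 28/(-38))*C(-8, -2) = (((26/38 + 28/(-38)) - 2*50)**2/50**2)*0 = (((26*(1/38) + 28*(-1/38)) - 100)**2/2500)*0 = (((13/19 - 14/19) - 100)**2/2500)*0 = ((-1/19 - 100)**2/2500)*0 = ((-1901/19)**2/2500)*0 = ((1/2500)*(3613801/361))*0 = (3613801/902500)*0 = 0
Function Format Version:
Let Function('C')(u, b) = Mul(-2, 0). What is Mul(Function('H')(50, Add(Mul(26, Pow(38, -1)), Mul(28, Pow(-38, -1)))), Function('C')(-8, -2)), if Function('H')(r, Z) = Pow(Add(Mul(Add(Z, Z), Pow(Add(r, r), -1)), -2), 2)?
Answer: 0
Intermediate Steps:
Function('C')(u, b) = 0
Function('H')(r, Z) = Pow(Add(-2, Mul(Z, Pow(r, -1))), 2) (Function('H')(r, Z) = Pow(Add(Mul(Mul(2, Z), Pow(Mul(2, r), -1)), -2), 2) = Pow(Add(Mul(Mul(2, Z), Mul(Rational(1, 2), Pow(r, -1))), -2), 2) = Pow(Add(Mul(Z, Pow(r, -1)), -2), 2) = Pow(Add(-2, Mul(Z, Pow(r, -1))), 2))
Mul(Function('H')(50, Add(Mul(26, Pow(38, -1)), Mul(28, Pow(-38, -1)))), Function('C')(-8, -2)) = Mul(Mul(Pow(50, -2), Pow(Add(Add(Mul(26, Pow(38, -1)), Mul(28, Pow(-38, -1))), Mul(-2, 50)), 2)), 0) = Mul(Mul(Rational(1, 2500), Pow(Add(Add(Mul(26, Rational(1, 38)), Mul(28, Rational(-1, 38))), -100), 2)), 0) = Mul(Mul(Rational(1, 2500), Pow(Add(Add(Rational(13, 19), Rational(-14, 19)), -100), 2)), 0) = Mul(Mul(Rational(1, 2500), Pow(Add(Rational(-1, 19), -100), 2)), 0) = Mul(Mul(Rational(1, 2500), Pow(Rational(-1901, 19), 2)), 0) = Mul(Mul(Rational(1, 2500), Rational(3613801, 361)), 0) = Mul(Rational(3613801, 902500), 0) = 0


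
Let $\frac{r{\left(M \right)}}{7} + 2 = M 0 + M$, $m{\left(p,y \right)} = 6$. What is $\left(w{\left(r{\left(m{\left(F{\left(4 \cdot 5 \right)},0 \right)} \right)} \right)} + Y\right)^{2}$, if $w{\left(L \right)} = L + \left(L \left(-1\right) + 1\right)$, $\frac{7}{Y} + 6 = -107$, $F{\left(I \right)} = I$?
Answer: $\frac{11236}{12769} \approx 0.87994$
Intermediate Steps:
$r{\left(M \right)} = -14 + 7 M$ ($r{\left(M \right)} = -14 + 7 \left(M 0 + M\right) = -14 + 7 \left(0 + M\right) = -14 + 7 M$)
$Y = - \frac{7}{113}$ ($Y = \frac{7}{-6 - 107} = \frac{7}{-113} = 7 \left(- \frac{1}{113}\right) = - \frac{7}{113} \approx -0.061947$)
$w{\left(L \right)} = 1$ ($w{\left(L \right)} = L - \left(-1 + L\right) = 1$)
$\left(w{\left(r{\left(m{\left(F{\left(4 \cdot 5 \right)},0 \right)} \right)} \right)} + Y\right)^{2} = \left(1 - \frac{7}{113}\right)^{2} = \left(\frac{106}{113}\right)^{2} = \frac{11236}{12769}$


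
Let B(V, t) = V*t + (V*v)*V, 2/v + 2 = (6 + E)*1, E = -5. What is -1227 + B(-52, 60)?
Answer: -9755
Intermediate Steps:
v = -2 (v = 2/(-2 + (6 - 5)*1) = 2/(-2 + 1*1) = 2/(-2 + 1) = 2/(-1) = 2*(-1) = -2)
B(V, t) = -2*V² + V*t (B(V, t) = V*t + (V*(-2))*V = V*t + (-2*V)*V = V*t - 2*V² = -2*V² + V*t)
-1227 + B(-52, 60) = -1227 - 52*(60 - 2*(-52)) = -1227 - 52*(60 + 104) = -1227 - 52*164 = -1227 - 8528 = -9755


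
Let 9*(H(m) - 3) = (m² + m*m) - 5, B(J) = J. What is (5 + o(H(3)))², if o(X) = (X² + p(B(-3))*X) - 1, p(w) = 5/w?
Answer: 1752976/6561 ≈ 267.18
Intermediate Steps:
H(m) = 22/9 + 2*m²/9 (H(m) = 3 + ((m² + m*m) - 5)/9 = 3 + ((m² + m²) - 5)/9 = 3 + (2*m² - 5)/9 = 3 + (-5 + 2*m²)/9 = 3 + (-5/9 + 2*m²/9) = 22/9 + 2*m²/9)
o(X) = -1 + X² - 5*X/3 (o(X) = (X² + (5/(-3))*X) - 1 = (X² + (5*(-⅓))*X) - 1 = (X² - 5*X/3) - 1 = -1 + X² - 5*X/3)
(5 + o(H(3)))² = (5 + (-1 + (22/9 + (2/9)*3²)² - 5*(22/9 + (2/9)*3²)/3))² = (5 + (-1 + (22/9 + (2/9)*9)² - 5*(22/9 + (2/9)*9)/3))² = (5 + (-1 + (22/9 + 2)² - 5*(22/9 + 2)/3))² = (5 + (-1 + (40/9)² - 5/3*40/9))² = (5 + (-1 + 1600/81 - 200/27))² = (5 + 919/81)² = (1324/81)² = 1752976/6561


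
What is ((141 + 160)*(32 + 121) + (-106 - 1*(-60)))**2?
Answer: 2116644049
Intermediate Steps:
((141 + 160)*(32 + 121) + (-106 - 1*(-60)))**2 = (301*153 + (-106 + 60))**2 = (46053 - 46)**2 = 46007**2 = 2116644049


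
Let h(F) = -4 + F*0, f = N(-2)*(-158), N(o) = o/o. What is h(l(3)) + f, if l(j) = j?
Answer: -162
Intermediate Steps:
N(o) = 1
f = -158 (f = 1*(-158) = -158)
h(F) = -4 (h(F) = -4 + 0 = -4)
h(l(3)) + f = -4 - 158 = -162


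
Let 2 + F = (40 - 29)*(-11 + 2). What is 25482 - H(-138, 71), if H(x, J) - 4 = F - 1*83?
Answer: 25662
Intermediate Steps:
F = -101 (F = -2 + (40 - 29)*(-11 + 2) = -2 + 11*(-9) = -2 - 99 = -101)
H(x, J) = -180 (H(x, J) = 4 + (-101 - 1*83) = 4 + (-101 - 83) = 4 - 184 = -180)
25482 - H(-138, 71) = 25482 - 1*(-180) = 25482 + 180 = 25662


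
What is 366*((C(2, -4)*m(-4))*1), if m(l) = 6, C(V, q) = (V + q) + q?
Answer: -13176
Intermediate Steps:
C(V, q) = V + 2*q
366*((C(2, -4)*m(-4))*1) = 366*(((2 + 2*(-4))*6)*1) = 366*(((2 - 8)*6)*1) = 366*(-6*6*1) = 366*(-36*1) = 366*(-36) = -13176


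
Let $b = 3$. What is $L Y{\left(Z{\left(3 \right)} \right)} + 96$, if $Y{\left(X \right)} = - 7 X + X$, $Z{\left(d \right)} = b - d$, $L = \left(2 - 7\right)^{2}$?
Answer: $96$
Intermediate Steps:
$L = 25$ ($L = \left(-5\right)^{2} = 25$)
$Z{\left(d \right)} = 3 - d$
$Y{\left(X \right)} = - 6 X$
$L Y{\left(Z{\left(3 \right)} \right)} + 96 = 25 \left(- 6 \left(3 - 3\right)\right) + 96 = 25 \left(\left(-6\right) 0\right) + 96 = 25 \cdot 0 + 96 = 0 + 96 = 96$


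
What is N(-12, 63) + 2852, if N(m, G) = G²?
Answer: 6821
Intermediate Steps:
N(-12, 63) + 2852 = 63² + 2852 = 3969 + 2852 = 6821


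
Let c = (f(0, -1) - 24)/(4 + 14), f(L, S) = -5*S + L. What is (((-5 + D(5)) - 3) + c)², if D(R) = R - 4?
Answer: 21025/324 ≈ 64.892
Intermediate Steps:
f(L, S) = L - 5*S
D(R) = -4 + R
c = -19/18 (c = ((0 - 5*(-1)) - 24)/(4 + 14) = ((0 + 5) - 24)/18 = (5 - 24)*(1/18) = -19*1/18 = -19/18 ≈ -1.0556)
(((-5 + D(5)) - 3) + c)² = (((-5 + (-4 + 5)) - 3) - 19/18)² = (((-5 + 1) - 3) - 19/18)² = ((-4 - 3) - 19/18)² = (-7 - 19/18)² = (-145/18)² = 21025/324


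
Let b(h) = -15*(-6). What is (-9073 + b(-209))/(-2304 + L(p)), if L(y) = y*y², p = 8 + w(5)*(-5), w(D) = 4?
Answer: 8983/4032 ≈ 2.2279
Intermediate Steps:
b(h) = 90
p = -12 (p = 8 + 4*(-5) = 8 - 20 = -12)
L(y) = y³
(-9073 + b(-209))/(-2304 + L(p)) = (-9073 + 90)/(-2304 + (-12)³) = -8983/(-2304 - 1728) = -8983/(-4032) = -8983*(-1/4032) = 8983/4032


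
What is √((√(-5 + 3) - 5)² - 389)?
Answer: √(-389 + (-5 + I*√2)²) ≈ 0.3695 - 19.135*I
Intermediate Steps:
√((√(-5 + 3) - 5)² - 389) = √((√(-2) - 5)² - 389) = √((I*√2 - 5)² - 389) = √((-5 + I*√2)² - 389) = √(-389 + (-5 + I*√2)²)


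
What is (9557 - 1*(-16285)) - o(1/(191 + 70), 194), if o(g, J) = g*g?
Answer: 1760382881/68121 ≈ 25842.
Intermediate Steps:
o(g, J) = g**2
(9557 - 1*(-16285)) - o(1/(191 + 70), 194) = (9557 - 1*(-16285)) - (1/(191 + 70))**2 = (9557 + 16285) - (1/261)**2 = 25842 - (1/261)**2 = 25842 - 1*1/68121 = 25842 - 1/68121 = 1760382881/68121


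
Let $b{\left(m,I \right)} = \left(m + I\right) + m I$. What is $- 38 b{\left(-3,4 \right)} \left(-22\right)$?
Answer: $-9196$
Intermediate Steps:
$b{\left(m,I \right)} = I + m + I m$ ($b{\left(m,I \right)} = \left(I + m\right) + I m = I + m + I m$)
$- 38 b{\left(-3,4 \right)} \left(-22\right) = - 38 \left(4 - 3 + 4 \left(-3\right)\right) \left(-22\right) = - 38 \left(4 - 3 - 12\right) \left(-22\right) = \left(-38\right) \left(-11\right) \left(-22\right) = 418 \left(-22\right) = -9196$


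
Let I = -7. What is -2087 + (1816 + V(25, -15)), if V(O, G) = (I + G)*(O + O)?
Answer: -1371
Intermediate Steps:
V(O, G) = 2*O*(-7 + G) (V(O, G) = (-7 + G)*(O + O) = (-7 + G)*(2*O) = 2*O*(-7 + G))
-2087 + (1816 + V(25, -15)) = -2087 + (1816 + 2*25*(-7 - 15)) = -2087 + (1816 + 2*25*(-22)) = -2087 + (1816 - 1100) = -2087 + 716 = -1371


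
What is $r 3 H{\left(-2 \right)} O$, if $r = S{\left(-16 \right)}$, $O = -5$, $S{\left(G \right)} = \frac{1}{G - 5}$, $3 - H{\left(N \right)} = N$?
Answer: $\frac{25}{7} \approx 3.5714$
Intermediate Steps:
$H{\left(N \right)} = 3 - N$
$S{\left(G \right)} = \frac{1}{-5 + G}$
$r = - \frac{1}{21}$ ($r = \frac{1}{-5 - 16} = \frac{1}{-21} = - \frac{1}{21} \approx -0.047619$)
$r 3 H{\left(-2 \right)} O = - \frac{3 \left(3 - -2\right) \left(-5\right)}{21} = - \frac{3 \left(3 + 2\right) \left(-5\right)}{21} = - \frac{3 \cdot 5 \left(-5\right)}{21} = - \frac{15 \left(-5\right)}{21} = \left(- \frac{1}{21}\right) \left(-75\right) = \frac{25}{7}$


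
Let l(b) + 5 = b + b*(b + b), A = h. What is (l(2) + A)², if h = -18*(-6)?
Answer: 12769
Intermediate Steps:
h = 108
A = 108
l(b) = -5 + b + 2*b² (l(b) = -5 + (b + b*(b + b)) = -5 + (b + b*(2*b)) = -5 + (b + 2*b²) = -5 + b + 2*b²)
(l(2) + A)² = ((-5 + 2 + 2*2²) + 108)² = ((-5 + 2 + 2*4) + 108)² = ((-5 + 2 + 8) + 108)² = (5 + 108)² = 113² = 12769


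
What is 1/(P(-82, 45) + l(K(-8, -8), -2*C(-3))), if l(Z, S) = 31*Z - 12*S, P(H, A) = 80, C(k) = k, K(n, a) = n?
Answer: -1/240 ≈ -0.0041667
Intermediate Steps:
l(Z, S) = -12*S + 31*Z
1/(P(-82, 45) + l(K(-8, -8), -2*C(-3))) = 1/(80 + (-(-24)*(-3) + 31*(-8))) = 1/(80 + (-12*6 - 248)) = 1/(80 + (-72 - 248)) = 1/(80 - 320) = 1/(-240) = -1/240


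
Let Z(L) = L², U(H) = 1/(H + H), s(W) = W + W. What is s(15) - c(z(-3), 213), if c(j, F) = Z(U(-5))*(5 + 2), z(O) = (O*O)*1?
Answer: 2993/100 ≈ 29.930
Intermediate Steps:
s(W) = 2*W
U(H) = 1/(2*H)
z(O) = O² (z(O) = O²*1 = O²)
c(j, F) = 7/100 (c(j, F) = ((½)/(-5))²*(5 + 2) = ((½)*(-⅕))²*7 = (-⅒)²*7 = (1/100)*7 = 7/100)
s(15) - c(z(-3), 213) = 2*15 - 1*7/100 = 30 - 7/100 = 2993/100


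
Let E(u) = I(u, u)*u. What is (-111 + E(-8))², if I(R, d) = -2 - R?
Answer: 25281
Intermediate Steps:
E(u) = u*(-2 - u) (E(u) = (-2 - u)*u = u*(-2 - u))
(-111 + E(-8))² = (-111 - 1*(-8)*(2 - 8))² = (-111 - 1*(-8)*(-6))² = (-111 - 48)² = (-159)² = 25281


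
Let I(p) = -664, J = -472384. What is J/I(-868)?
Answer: 59048/83 ≈ 711.42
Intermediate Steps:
J/I(-868) = -472384/(-664) = -472384*(-1/664) = 59048/83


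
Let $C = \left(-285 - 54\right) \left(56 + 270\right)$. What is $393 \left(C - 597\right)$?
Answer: $-43666623$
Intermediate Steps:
$C = -110514$ ($C = \left(-339\right) 326 = -110514$)
$393 \left(C - 597\right) = 393 \left(-110514 - 597\right) = 393 \left(-111111\right) = -43666623$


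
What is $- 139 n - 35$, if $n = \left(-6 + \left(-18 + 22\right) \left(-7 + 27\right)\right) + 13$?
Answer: $-12128$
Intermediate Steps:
$n = 87$ ($n = \left(-6 + 4 \cdot 20\right) + 13 = \left(-6 + 80\right) + 13 = 74 + 13 = 87$)
$- 139 n - 35 = \left(-139\right) 87 - 35 = -12093 - 35 = -12128$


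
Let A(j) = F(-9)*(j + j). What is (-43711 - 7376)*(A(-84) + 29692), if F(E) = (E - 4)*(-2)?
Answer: -1293727188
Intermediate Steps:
F(E) = 8 - 2*E (F(E) = (-4 + E)*(-2) = 8 - 2*E)
A(j) = 52*j (A(j) = (8 - 2*(-9))*(j + j) = (8 + 18)*(2*j) = 26*(2*j) = 52*j)
(-43711 - 7376)*(A(-84) + 29692) = (-43711 - 7376)*(52*(-84) + 29692) = -51087*(-4368 + 29692) = -51087*25324 = -1293727188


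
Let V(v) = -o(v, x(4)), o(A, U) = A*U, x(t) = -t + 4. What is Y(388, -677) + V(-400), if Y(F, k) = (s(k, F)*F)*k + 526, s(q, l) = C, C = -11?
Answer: 2889962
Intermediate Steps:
s(q, l) = -11
x(t) = 4 - t
Y(F, k) = 526 - 11*F*k (Y(F, k) = (-11*F)*k + 526 = -11*F*k + 526 = 526 - 11*F*k)
V(v) = 0 (V(v) = -v*(4 - 1*4) = -v*(4 - 4) = -v*0 = -1*0 = 0)
Y(388, -677) + V(-400) = (526 - 11*388*(-677)) + 0 = (526 + 2889436) + 0 = 2889962 + 0 = 2889962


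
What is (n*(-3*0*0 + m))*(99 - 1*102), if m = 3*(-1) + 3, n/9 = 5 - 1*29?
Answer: 0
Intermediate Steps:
n = -216 (n = 9*(5 - 1*29) = 9*(5 - 29) = 9*(-24) = -216)
m = 0 (m = -3 + 3 = 0)
(n*(-3*0*0 + m))*(99 - 1*102) = (-216*(-3*0*0 + 0))*(99 - 1*102) = (-216*(0*0 + 0))*(99 - 102) = -216*(0 + 0)*(-3) = -216*0*(-3) = 0*(-3) = 0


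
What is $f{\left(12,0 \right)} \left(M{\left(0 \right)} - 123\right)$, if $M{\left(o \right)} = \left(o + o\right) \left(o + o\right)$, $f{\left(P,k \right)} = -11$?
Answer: $1353$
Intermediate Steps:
$M{\left(o \right)} = 4 o^{2}$ ($M{\left(o \right)} = 2 o 2 o = 4 o^{2}$)
$f{\left(12,0 \right)} \left(M{\left(0 \right)} - 123\right) = - 11 \left(4 \cdot 0^{2} - 123\right) = - 11 \left(4 \cdot 0 - 123\right) = - 11 \left(0 - 123\right) = \left(-11\right) \left(-123\right) = 1353$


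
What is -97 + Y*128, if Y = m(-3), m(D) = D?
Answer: -481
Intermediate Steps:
Y = -3
-97 + Y*128 = -97 - 3*128 = -97 - 384 = -481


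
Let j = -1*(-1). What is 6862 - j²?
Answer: 6861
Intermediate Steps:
j = 1
6862 - j² = 6862 - 1*1² = 6862 - 1*1 = 6862 - 1 = 6861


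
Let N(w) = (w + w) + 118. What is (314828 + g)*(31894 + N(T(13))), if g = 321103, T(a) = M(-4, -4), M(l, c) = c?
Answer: 20352335724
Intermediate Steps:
T(a) = -4
N(w) = 118 + 2*w (N(w) = 2*w + 118 = 118 + 2*w)
(314828 + g)*(31894 + N(T(13))) = (314828 + 321103)*(31894 + (118 + 2*(-4))) = 635931*(31894 + (118 - 8)) = 635931*(31894 + 110) = 635931*32004 = 20352335724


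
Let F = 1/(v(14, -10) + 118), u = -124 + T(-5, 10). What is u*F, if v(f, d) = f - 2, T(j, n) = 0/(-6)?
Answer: -62/65 ≈ -0.95385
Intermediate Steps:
T(j, n) = 0 (T(j, n) = 0*(-⅙) = 0)
u = -124 (u = -124 + 0 = -124)
v(f, d) = -2 + f
F = 1/130 (F = 1/((-2 + 14) + 118) = 1/(12 + 118) = 1/130 ≈ 0.0076923)
u*F = -124*1/130 = -62/65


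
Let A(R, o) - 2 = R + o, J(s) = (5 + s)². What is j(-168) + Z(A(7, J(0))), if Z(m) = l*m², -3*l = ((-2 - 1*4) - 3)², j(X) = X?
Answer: -31380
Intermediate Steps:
A(R, o) = 2 + R + o (A(R, o) = 2 + (R + o) = 2 + R + o)
l = -27 (l = -((-2 - 1*4) - 3)²/3 = -((-2 - 4) - 3)²/3 = -(-6 - 3)²/3 = -⅓*(-9)² = -⅓*81 = -27)
Z(m) = -27*m²
j(-168) + Z(A(7, J(0))) = -168 - 27*(2 + 7 + (5 + 0)²)² = -168 - 27*(2 + 7 + 5²)² = -168 - 27*(2 + 7 + 25)² = -168 - 27*34² = -168 - 27*1156 = -168 - 31212 = -31380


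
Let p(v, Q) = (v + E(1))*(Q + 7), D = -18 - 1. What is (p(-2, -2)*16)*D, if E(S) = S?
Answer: 1520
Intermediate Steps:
D = -19
p(v, Q) = (1 + v)*(7 + Q) (p(v, Q) = (v + 1)*(Q + 7) = (1 + v)*(7 + Q))
(p(-2, -2)*16)*D = ((7 - 2 + 7*(-2) - 2*(-2))*16)*(-19) = ((7 - 2 - 14 + 4)*16)*(-19) = -5*16*(-19) = -80*(-19) = 1520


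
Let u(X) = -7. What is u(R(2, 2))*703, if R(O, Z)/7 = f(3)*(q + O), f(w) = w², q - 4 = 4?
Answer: -4921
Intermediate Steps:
q = 8 (q = 4 + 4 = 8)
R(O, Z) = 504 + 63*O (R(O, Z) = 7*(3²*(8 + O)) = 7*(9*(8 + O)) = 7*(72 + 9*O) = 504 + 63*O)
u(R(2, 2))*703 = -7*703 = -4921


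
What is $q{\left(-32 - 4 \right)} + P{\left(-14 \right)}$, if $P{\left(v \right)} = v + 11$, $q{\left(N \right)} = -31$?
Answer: $-34$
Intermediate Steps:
$P{\left(v \right)} = 11 + v$
$q{\left(-32 - 4 \right)} + P{\left(-14 \right)} = -31 + \left(11 - 14\right) = -31 - 3 = -34$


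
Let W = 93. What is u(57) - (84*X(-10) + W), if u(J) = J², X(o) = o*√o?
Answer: 3156 + 840*I*√10 ≈ 3156.0 + 2656.3*I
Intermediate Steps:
X(o) = o^(3/2)
u(57) - (84*X(-10) + W) = 57² - (84*(-10)^(3/2) + 93) = 3249 - (84*(-10*I*√10) + 93) = 3249 - (-840*I*√10 + 93) = 3249 - (93 - 840*I*√10) = 3249 + (-93 + 840*I*√10) = 3156 + 840*I*√10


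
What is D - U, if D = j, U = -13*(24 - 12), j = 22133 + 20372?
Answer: 42661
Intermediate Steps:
j = 42505
U = -156 (U = -13*12 = -156)
D = 42505
D - U = 42505 - 1*(-156) = 42505 + 156 = 42661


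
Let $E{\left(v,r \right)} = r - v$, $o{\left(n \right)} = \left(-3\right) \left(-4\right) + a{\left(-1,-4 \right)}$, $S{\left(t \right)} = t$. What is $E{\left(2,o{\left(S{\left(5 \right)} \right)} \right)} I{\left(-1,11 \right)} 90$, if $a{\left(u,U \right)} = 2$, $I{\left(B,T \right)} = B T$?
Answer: $-11880$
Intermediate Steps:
$o{\left(n \right)} = 14$ ($o{\left(n \right)} = \left(-3\right) \left(-4\right) + 2 = 12 + 2 = 14$)
$E{\left(2,o{\left(S{\left(5 \right)} \right)} \right)} I{\left(-1,11 \right)} 90 = \left(14 - 2\right) \left(\left(-1\right) 11\right) 90 = \left(14 - 2\right) \left(-11\right) 90 = 12 \left(-11\right) 90 = \left(-132\right) 90 = -11880$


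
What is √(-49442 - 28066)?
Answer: 6*I*√2153 ≈ 278.4*I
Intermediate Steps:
√(-49442 - 28066) = √(-77508) = 6*I*√2153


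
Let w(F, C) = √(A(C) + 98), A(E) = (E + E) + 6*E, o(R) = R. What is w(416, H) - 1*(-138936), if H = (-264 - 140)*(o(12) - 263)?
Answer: 138936 + 79*√130 ≈ 1.3984e+5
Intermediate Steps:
H = 101404 (H = (-264 - 140)*(12 - 263) = -404*(-251) = 101404)
A(E) = 8*E (A(E) = 2*E + 6*E = 8*E)
w(F, C) = √(98 + 8*C) (w(F, C) = √(8*C + 98) = √(98 + 8*C))
w(416, H) - 1*(-138936) = √(98 + 8*101404) - 1*(-138936) = √(98 + 811232) + 138936 = √811330 + 138936 = 79*√130 + 138936 = 138936 + 79*√130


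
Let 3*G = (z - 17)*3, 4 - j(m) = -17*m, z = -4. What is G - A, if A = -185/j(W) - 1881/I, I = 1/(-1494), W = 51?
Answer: -2447714500/871 ≈ -2.8102e+6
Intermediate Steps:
j(m) = 4 + 17*m (j(m) = 4 - (-17)*m = 4 + 17*m)
G = -21 (G = ((-4 - 17)*3)/3 = (-21*3)/3 = (⅓)*(-63) = -21)
I = -1/1494 ≈ -0.00066934
A = 2447696209/871 (A = -185/(4 + 17*51) - 1881/(-1/1494) = -185/(4 + 867) - 1881*(-1494) = -185/871 + 2810214 = 2447696209/871 ≈ 2.8102e+6)
G - A = -21 - 1*2447696209/871 = -21 - 2447696209/871 = -2447714500/871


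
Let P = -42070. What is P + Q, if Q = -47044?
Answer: -89114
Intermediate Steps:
P + Q = -42070 - 47044 = -89114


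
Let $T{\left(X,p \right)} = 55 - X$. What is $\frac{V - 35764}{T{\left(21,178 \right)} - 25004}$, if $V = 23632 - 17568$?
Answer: $\frac{270}{227} \approx 1.1894$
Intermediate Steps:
$V = 6064$ ($V = 23632 - 17568 = 6064$)
$\frac{V - 35764}{T{\left(21,178 \right)} - 25004} = \frac{6064 - 35764}{\left(55 - 21\right) - 25004} = - \frac{29700}{\left(55 - 21\right) - 25004} = - \frac{29700}{34 - 25004} = - \frac{29700}{-24970} = \left(-29700\right) \left(- \frac{1}{24970}\right) = \frac{270}{227}$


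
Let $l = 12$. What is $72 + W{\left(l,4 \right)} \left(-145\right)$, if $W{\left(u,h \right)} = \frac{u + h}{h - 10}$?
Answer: $\frac{1376}{3} \approx 458.67$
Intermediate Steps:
$W{\left(u,h \right)} = \frac{h + u}{-10 + h}$
$72 + W{\left(l,4 \right)} \left(-145\right) = 72 + \frac{4 + 12}{-10 + 4} \left(-145\right) = 72 + \frac{1}{-6} \cdot 16 \left(-145\right) = 72 + \left(- \frac{1}{6}\right) 16 \left(-145\right) = 72 - - \frac{1160}{3} = 72 + \frac{1160}{3} = \frac{1376}{3}$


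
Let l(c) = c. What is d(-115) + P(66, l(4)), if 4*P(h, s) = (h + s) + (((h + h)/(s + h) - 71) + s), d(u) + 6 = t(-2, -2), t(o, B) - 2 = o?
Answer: -669/140 ≈ -4.7786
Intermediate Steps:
t(o, B) = 2 + o
d(u) = -6 (d(u) = -6 + (2 - 2) = -6 + 0 = -6)
P(h, s) = -71/4 + s/2 + h/4 + h/(2*(h + s)) (P(h, s) = ((h + s) + (((h + h)/(s + h) - 71) + s))/4 = ((h + s) + (((2*h)/(h + s) - 71) + s))/4 = ((h + s) + ((2*h/(h + s) - 71) + s))/4 = ((h + s) + ((-71 + 2*h/(h + s)) + s))/4 = ((h + s) + (-71 + s + 2*h/(h + s)))/4 = (-71 + h + 2*s + 2*h/(h + s))/4 = -71/4 + s/2 + h/4 + h/(2*(h + s)))
d(-115) + P(66, l(4)) = -6 + (66² - 71*4 - 69*66 + 2*4² + 3*66*4)/(4*(66 + 4)) = -6 + (¼)*(4356 - 284 - 4554 + 2*16 + 792)/70 = -6 + (¼)*(1/70)*(4356 - 284 - 4554 + 32 + 792) = -6 + (¼)*(1/70)*342 = -6 + 171/140 = -669/140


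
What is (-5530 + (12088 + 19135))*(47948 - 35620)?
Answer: 316743304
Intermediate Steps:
(-5530 + (12088 + 19135))*(47948 - 35620) = (-5530 + 31223)*12328 = 25693*12328 = 316743304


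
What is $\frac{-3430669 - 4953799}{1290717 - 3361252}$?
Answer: $\frac{8384468}{2070535} \approx 4.0494$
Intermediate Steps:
$\frac{-3430669 - 4953799}{1290717 - 3361252} = - \frac{8384468}{-2070535} = \left(-8384468\right) \left(- \frac{1}{2070535}\right) = \frac{8384468}{2070535}$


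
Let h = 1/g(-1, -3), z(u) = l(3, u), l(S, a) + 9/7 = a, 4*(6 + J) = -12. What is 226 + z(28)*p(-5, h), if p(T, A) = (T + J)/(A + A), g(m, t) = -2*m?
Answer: -148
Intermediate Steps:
J = -9 (J = -6 + (¼)*(-12) = -6 - 3 = -9)
l(S, a) = -9/7 + a
z(u) = -9/7 + u
h = ½ (h = 1/(-2*(-1)) = 1/2 = ½ ≈ 0.50000)
p(T, A) = (-9 + T)/(2*A) (p(T, A) = (T - 9)/(A + A) = (-9 + T)/((2*A)) = (-9 + T)*(1/(2*A)) = (-9 + T)/(2*A))
226 + z(28)*p(-5, h) = 226 + (-9/7 + 28)*((-9 - 5)/(2*(½))) = 226 + 187*((½)*2*(-14))/7 = 226 + (187/7)*(-14) = 226 - 374 = -148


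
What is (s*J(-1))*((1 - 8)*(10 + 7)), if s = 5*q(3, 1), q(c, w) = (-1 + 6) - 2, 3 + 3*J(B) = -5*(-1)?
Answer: -1190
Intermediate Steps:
J(B) = ⅔ (J(B) = -1 + (-5*(-1))/3 = -1 + (⅓)*5 = -1 + 5/3 = ⅔)
q(c, w) = 3 (q(c, w) = 5 - 2 = 3)
s = 15 (s = 5*3 = 15)
(s*J(-1))*((1 - 8)*(10 + 7)) = (15*(⅔))*((1 - 8)*(10 + 7)) = 10*(-7*17) = 10*(-119) = -1190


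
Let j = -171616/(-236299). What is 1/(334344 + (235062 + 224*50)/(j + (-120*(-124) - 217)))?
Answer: 3465023853/1158568126571770 ≈ 2.9908e-6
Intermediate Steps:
j = 171616/236299 (j = -171616*(-1/236299) = 171616/236299 ≈ 0.72627)
1/(334344 + (235062 + 224*50)/(j + (-120*(-124) - 217))) = 1/(334344 + (235062 + 224*50)/(171616/236299 + (-120*(-124) - 217))) = 1/(334344 + (235062 + 11200)/(171616/236299 + (14880 - 217))) = 1/(334344 + 246262/(171616/236299 + 14663)) = 1/(334344 + 246262/(3465023853/236299)) = 1/(334344 + 246262*(236299/3465023853)) = 1/(334344 + 58191464338/3465023853) = 1/(1158568126571770/3465023853) = 3465023853/1158568126571770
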